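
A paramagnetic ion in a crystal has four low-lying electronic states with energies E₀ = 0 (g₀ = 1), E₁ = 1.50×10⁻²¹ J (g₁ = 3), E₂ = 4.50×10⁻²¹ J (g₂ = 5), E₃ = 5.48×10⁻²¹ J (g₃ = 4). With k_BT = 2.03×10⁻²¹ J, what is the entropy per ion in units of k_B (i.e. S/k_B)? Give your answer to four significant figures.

Eᵢ/kT = 0, 0.738916, 2.21675, 2.69951.
Z = Σ gᵢe^(−Eᵢ/kT) = 1·e^(−0) + 3·e^(−0.738916) + 5·e^(−2.21675) + 4·e^(−2.69951) = 1.00000 + 1.43289 + 0.544813 + 0.268954 = 3.24666.
⟨E⟩ = Σ EᵢPᵢ = 1.87111 ×10⁻²¹ J.
S/k_B = ln Z + ⟨E⟩/kT = ln(3.24666) + 1.87111/2.03 = 1.17763 + 0.921729 = 2.099.

2.099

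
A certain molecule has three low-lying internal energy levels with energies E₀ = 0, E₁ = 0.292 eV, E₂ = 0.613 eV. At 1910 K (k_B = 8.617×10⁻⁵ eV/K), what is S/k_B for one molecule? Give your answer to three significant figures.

k_BT = 8.617×10⁻⁵ × 1910 K = 0.16458 eV.
Eᵢ/kT = 0, 1.7742, 3.7246.
Z = Σ e^(−Eᵢ/kT) = e^(−0) + e^(−1.7742) + e^(−3.7246) = 1.0000 + 0.16962 + 0.024123 = 1.1937.
⟨E⟩ = Σ EᵢPᵢ = 0.053880 eV.
S/k_B = ln Z + ⟨E⟩/kT = ln(1.1937) + 0.053880/0.16458 = 0.17706 + 0.32738 = 0.504.

0.504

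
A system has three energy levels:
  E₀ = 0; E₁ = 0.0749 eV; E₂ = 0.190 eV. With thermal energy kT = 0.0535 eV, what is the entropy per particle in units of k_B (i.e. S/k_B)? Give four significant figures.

Eᵢ/kT = 0, 1.40000, 3.55140.
Z = Σ e^(−Eᵢ/kT) = e^(−0) + e^(−1.40000) + e^(−3.55140) = 1.00000 + 0.246597 + 0.0286845 = 1.27528.
⟨E⟩ = Σ EᵢPᵢ = 0.0187568 eV.
S/k_B = ln Z + ⟨E⟩/kT = ln(1.27528) + 0.0187568/0.0535 = 0.243166 + 0.350594 = 0.5938.

0.5938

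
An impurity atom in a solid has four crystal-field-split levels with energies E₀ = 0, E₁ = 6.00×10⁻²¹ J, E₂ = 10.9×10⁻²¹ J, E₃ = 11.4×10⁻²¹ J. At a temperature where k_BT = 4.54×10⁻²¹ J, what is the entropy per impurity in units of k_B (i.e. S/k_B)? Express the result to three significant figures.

0.902

Eᵢ/kT = 0, 1.3216, 2.4009, 2.5110.
Z = Σ e^(−Eᵢ/kT) = e^(−0) + e^(−1.3216) + e^(−2.4009) + e^(−2.5110) = 1.0000 + 0.26671 + 0.090636 + 0.081187 = 1.4385.
⟨E⟩ = Σ EᵢPᵢ = 2.4426 ×10⁻²¹ J.
S/k_B = ln Z + ⟨E⟩/kT = ln(1.4385) + 2.4426/4.54 = 0.36360 + 0.53802 = 0.902.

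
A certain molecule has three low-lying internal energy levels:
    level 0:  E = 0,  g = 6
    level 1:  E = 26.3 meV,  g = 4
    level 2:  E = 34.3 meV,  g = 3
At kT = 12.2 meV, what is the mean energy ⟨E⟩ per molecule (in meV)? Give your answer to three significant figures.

2.77 meV

Eᵢ/kT = 0, 2.1557, 2.8115.
Z = Σ gᵢe^(−Eᵢ/kT) = 6·e^(−0) + 4·e^(−2.1557) + 3·e^(−2.8115) = 6.0000 + 0.46329 + 0.18034 = 6.6436.
⟨E⟩ = Σ Eᵢ gᵢe^(−Eᵢ/kT) / Z = (0·6.0000 + 26.3·0.46329 + 34.3·0.18034) / 6.6436 = 2.77 meV.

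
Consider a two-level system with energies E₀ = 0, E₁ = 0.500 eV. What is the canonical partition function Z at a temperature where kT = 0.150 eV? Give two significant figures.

Z = 1.0

Eᵢ/kT = 0, 3.333.
Z = Σ e^(−Eᵢ/kT) = e^(−0) + e^(−3.333) = 1.000 + 0.03569 = 1.036.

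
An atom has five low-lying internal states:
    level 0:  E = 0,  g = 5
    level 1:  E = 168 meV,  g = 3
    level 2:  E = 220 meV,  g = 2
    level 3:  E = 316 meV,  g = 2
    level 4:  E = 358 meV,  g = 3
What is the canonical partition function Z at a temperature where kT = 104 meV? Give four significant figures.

Z = 6.029

Eᵢ/kT = 0, 1.61538, 2.11538, 3.03846, 3.44231.
Z = Σ gᵢe^(−Eᵢ/kT) = 5·e^(−0) + 3·e^(−1.61538) + 2·e^(−2.11538) + 2·e^(−3.03846) + 3·e^(−3.44231) = 5.00000 + 0.596445 + 0.241175 + 0.0958172 + 0.0959721 = 6.02941.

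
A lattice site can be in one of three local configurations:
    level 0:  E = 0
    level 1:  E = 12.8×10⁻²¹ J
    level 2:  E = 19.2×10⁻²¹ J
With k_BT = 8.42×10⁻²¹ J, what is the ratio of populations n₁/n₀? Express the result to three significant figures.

0.219

n₁/n₀ = exp[−(E₁−E₀)/kT] = exp(−(12.8 ×10⁻²¹ J)/(8.42 ×10⁻²¹ J)) = exp(-1.5202) = 0.219.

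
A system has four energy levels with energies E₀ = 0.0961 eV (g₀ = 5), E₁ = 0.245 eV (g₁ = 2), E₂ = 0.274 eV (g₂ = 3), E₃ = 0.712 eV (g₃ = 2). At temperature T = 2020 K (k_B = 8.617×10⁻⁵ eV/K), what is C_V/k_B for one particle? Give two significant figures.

k_BT = 8.617×10⁻⁵ × 2020 K = 0.1741 eV.
Eᵢ/kT = 0.5520, 1.407, 1.574, 4.090.
Z = Σ gᵢe^(−Eᵢ/kT) = 5·e^(−0.5520) + 2·e^(−1.407) + 3·e^(−1.574) + 2·e^(−4.090) = 2.879 + 0.4898 + 0.6216 + 0.03348 = 4.024.
⟨E⟩ = 0.1468 eV, ⟨E²⟩ = 0.02973 eV².
C_V/k_B = (⟨E²⟩ − ⟨E⟩²)/(kT)² = (0.02973 − 0.02155)/0.03031 = 0.27.

0.27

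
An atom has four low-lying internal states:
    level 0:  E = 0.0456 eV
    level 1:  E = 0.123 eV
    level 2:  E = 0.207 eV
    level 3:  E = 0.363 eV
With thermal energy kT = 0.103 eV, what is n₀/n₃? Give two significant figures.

n₀/n₃ = exp[−(E₀−E₃)/kT] = exp(−(-0.3174 eV)/(0.103 eV)) = exp(3.082) = 22.

22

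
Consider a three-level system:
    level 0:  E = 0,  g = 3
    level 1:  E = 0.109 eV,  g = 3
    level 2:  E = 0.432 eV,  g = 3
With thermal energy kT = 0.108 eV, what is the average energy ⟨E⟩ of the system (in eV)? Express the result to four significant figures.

Eᵢ/kT = 0, 1.00926, 4.00000.
Z = Σ gᵢe^(−Eᵢ/kT) = 3·e^(−0) + 3·e^(−1.00926) + 3·e^(−4.00000) = 3.00000 + 1.09347 + 0.0549469 = 4.14842.
⟨E⟩ = Σ Eᵢ gᵢe^(−Eᵢ/kT) / Z = (0·3.00000 + 0.109·1.09347 + 0.432·0.0549469) / 4.14842 = 0.03445 eV.

0.03445 eV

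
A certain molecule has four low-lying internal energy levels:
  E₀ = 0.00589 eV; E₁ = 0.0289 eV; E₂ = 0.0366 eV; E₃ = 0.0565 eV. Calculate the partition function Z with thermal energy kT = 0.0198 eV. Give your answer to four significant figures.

Z = 1.190

Eᵢ/kT = 0.297475, 1.45960, 1.84848, 2.85354.
Z = Σ e^(−Eᵢ/kT) = e^(−0.297475) + e^(−1.45960) + e^(−1.84848) + e^(−2.85354) = 0.742691 + 0.232329 + 0.157476 + 0.0576399 = 1.19014.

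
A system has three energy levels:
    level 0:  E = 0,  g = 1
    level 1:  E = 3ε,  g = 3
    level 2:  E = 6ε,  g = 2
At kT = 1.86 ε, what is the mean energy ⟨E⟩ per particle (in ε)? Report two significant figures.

Eᵢ/kT = 0, 1.613, 3.226.
Z = Σ gᵢe^(−Eᵢ/kT) = 1·e^(−0) + 3·e^(−1.613) + 2·e^(−3.226) = 1.000 + 0.5979 + 0.07943 = 1.677.
⟨E⟩ = Σ Eᵢ gᵢe^(−Eᵢ/kT) / Z = (0·1.000 + 3·0.5979 + 6·0.07943) / 1.677 = 1.4 ε.

1.4 ε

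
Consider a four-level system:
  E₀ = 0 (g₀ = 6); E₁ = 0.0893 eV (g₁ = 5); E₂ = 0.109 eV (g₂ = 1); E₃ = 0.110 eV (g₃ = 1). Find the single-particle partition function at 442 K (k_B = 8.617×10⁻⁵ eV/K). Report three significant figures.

k_BT = 8.617×10⁻⁵ × 442 K = 0.038087 eV.
Eᵢ/kT = 0, 2.3446, 2.8619, 2.8881.
Z = Σ gᵢe^(−Eᵢ/kT) = 6·e^(−0) + 5·e^(−2.3446) + 1·e^(−2.8619) + 1·e^(−2.8881) = 6.0000 + 0.47943 + 0.057160 + 0.055682 = 6.5923.

Z = 6.59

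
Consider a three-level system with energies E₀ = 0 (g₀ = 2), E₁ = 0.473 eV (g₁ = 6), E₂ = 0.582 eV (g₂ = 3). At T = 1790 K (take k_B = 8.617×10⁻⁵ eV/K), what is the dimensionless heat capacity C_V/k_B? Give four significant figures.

k_BT = 8.617×10⁻⁵ × 1790 K = 0.154244 eV.
Eᵢ/kT = 0, 3.06657, 3.77324.
Z = Σ gᵢe^(−Eᵢ/kT) = 2·e^(−0) + 6·e^(−3.06657) + 3·e^(−3.77324) = 2.00000 + 0.279484 + 0.0689325 = 2.34842.
⟨E⟩ = 0.0733747 eV, ⟨E²⟩ = 0.0365683 eV².
C_V/k_B = (⟨E²⟩ − ⟨E⟩²)/(kT)² = (0.0365683 − 0.00538385)/0.0237912 = 1.311.

1.311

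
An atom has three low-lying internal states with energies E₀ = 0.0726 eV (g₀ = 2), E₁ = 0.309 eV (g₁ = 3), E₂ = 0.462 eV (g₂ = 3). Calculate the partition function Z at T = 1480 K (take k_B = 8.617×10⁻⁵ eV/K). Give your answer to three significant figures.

k_BT = 8.617×10⁻⁵ × 1480 K = 0.12753 eV.
Eᵢ/kT = 0.56928, 2.4230, 3.6227.
Z = Σ gᵢe^(−Eᵢ/kT) = 2·e^(−0.56928) + 3·e^(−2.4230) + 3·e^(−3.6227) = 1.1319 + 0.26597 + 0.080131 = 1.4780.

Z = 1.48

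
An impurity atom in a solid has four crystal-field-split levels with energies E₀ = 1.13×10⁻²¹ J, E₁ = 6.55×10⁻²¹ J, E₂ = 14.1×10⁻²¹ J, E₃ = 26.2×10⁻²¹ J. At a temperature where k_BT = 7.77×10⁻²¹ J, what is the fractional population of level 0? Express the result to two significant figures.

0.58

Eᵢ/kT = 0.1454, 0.8430, 1.815, 3.372.
Z = Σ e^(−Eᵢ/kT) = e^(−0.1454) + e^(−0.8430) + e^(−1.815) + e^(−3.372) = 0.8647 + 0.4304 + 0.1628 + 0.03432 = 1.492.
P₀ = e^(−E₀/kT) / Z = 0.8647/1.492 = 0.58.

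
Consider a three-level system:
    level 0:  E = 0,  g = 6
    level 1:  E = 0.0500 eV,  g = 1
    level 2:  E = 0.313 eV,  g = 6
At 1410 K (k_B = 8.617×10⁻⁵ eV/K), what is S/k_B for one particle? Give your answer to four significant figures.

k_BT = 8.617×10⁻⁵ × 1410 K = 0.121500 eV.
Eᵢ/kT = 0, 0.411523, 2.57613.
Z = Σ gᵢe^(−Eᵢ/kT) = 6·e^(−0) + 1·e^(−0.411523) + 6·e^(−2.57613) = 6.00000 + 0.662640 + 0.456407 = 7.11905.
⟨E⟩ = Σ EᵢPᵢ = 0.0247206 eV.
S/k_B = ln Z + ⟨E⟩/kT = ln(7.11905) + 0.0247206/0.121500 = 1.96277 + 0.203462 = 2.166.

2.166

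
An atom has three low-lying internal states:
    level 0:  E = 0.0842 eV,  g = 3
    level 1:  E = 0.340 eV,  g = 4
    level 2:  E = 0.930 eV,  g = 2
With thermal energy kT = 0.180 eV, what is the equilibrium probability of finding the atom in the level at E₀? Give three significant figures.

0.753

Eᵢ/kT = 0.46778, 1.8889, 5.1667.
Z = Σ gᵢe^(−Eᵢ/kT) = 3·e^(−0.46778) + 4·e^(−1.8889) + 2·e^(−5.1667) = 1.8792 + 0.60495 + 0.011407 = 2.4956.
P₀ = g₀ e^(−E₀/kT) / Z = 1.8792/2.4956 = 0.753.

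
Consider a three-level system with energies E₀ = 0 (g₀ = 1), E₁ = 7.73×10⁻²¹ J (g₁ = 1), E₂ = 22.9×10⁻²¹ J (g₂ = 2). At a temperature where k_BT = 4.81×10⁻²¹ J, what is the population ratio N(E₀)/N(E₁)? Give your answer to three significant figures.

4.99

n₀/n₁ = (g₀/g₁) exp[−(E₀−E₁)/kT] = (1/1) × exp(−(-7.73 ×10⁻²¹ J)/(4.81 ×10⁻²¹ J)) = (1/1) × exp(1.6071) = 4.99.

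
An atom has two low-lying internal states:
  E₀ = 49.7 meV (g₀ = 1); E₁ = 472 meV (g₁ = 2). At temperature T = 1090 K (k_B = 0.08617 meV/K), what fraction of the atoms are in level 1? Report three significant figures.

k_BT = 0.08617 × 1090 K = 93.925 meV.
Eᵢ/kT = 0.52915, 5.0253.
Z = Σ gᵢe^(−Eᵢ/kT) = 1·e^(−0.52915) + 2·e^(−5.0253) = 0.58911 + 0.013139 = 0.60225.
P₁ = g₁ e^(−E₁/kT) / Z = 0.013139/0.60225 = 0.0218.

0.0218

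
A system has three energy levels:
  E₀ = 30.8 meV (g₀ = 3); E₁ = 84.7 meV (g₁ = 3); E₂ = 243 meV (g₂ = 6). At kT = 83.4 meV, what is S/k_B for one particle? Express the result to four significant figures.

2.057

Eᵢ/kT = 0.369305, 1.01559, 2.91367.
Z = Σ gᵢe^(−Eᵢ/kT) = 3·e^(−0.369305) + 3·e^(−1.01559) + 6·e^(−2.91367) = 2.07364 + 1.08657 + 0.325657 = 3.48587.
⟨E⟩ = Σ EᵢPᵢ = 67.4251 meV.
S/k_B = ln Z + ⟨E⟩/kT = ln(3.48587) + 67.4251/83.4 = 1.24872 + 0.808454 = 2.057.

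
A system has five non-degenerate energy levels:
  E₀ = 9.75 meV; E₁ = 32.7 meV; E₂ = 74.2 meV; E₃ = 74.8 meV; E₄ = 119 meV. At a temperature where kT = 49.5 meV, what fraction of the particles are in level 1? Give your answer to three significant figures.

Eᵢ/kT = 0.19697, 0.66061, 1.4990, 1.5111, 2.4040.
Z = Σ e^(−Eᵢ/kT) = e^(−0.19697) + e^(−0.66061) + e^(−1.4990) + e^(−1.5111) + e^(−2.4040) = 0.82122 + 0.51654 + 0.22335 + 0.22067 + 0.090356 = 1.8721.
P₁ = e^(−E₁/kT) / Z = 0.51654/1.8721 = 0.276.

0.276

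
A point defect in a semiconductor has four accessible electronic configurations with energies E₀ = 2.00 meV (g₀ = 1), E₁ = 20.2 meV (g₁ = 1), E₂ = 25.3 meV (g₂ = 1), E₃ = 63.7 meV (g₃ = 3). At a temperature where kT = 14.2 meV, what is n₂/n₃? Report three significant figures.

n₂/n₃ = (g₂/g₃) exp[−(E₂−E₃)/kT] = (1/3) × exp(−(-38.4 meV)/(14.2 meV)) = (1/3) × exp(2.7042) = 4.98.

4.98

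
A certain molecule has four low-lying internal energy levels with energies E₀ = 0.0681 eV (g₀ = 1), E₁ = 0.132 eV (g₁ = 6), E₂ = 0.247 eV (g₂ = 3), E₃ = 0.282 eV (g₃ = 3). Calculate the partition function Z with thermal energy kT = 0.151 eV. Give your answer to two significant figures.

Z = 4.2

Eᵢ/kT = 0.4510, 0.8742, 1.636, 1.868.
Z = Σ gᵢe^(−Eᵢ/kT) = 1·e^(−0.4510) + 6·e^(−0.8742) + 3·e^(−1.636) + 3·e^(−1.868) = 0.6370 + 2.503 + 0.5843 + 0.4633 = 4.188.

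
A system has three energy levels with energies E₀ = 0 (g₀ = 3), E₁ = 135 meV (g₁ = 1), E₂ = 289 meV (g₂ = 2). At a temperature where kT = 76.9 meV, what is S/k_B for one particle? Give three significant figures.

Eᵢ/kT = 0, 1.7555, 3.7581.
Z = Σ gᵢe^(−Eᵢ/kT) = 3·e^(−0) + 1·e^(−1.7555) + 2·e^(−3.7581) = 3.0000 + 0.17282 + 0.046656 = 3.2195.
⟨E⟩ = Σ EᵢPᵢ = 11.435 meV.
S/k_B = ln Z + ⟨E⟩/kT = ln(3.2195) + 11.435/76.9 = 1.1692 + 0.14870 = 1.32.

1.32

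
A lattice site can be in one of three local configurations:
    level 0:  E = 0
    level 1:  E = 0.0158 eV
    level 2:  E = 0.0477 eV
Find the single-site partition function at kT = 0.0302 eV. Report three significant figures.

Eᵢ/kT = 0, 0.52318, 1.5795.
Z = Σ e^(−Eᵢ/kT) = e^(−0) + e^(−0.52318) + e^(−1.5795) = 1.0000 + 0.59263 + 0.20608 = 1.7987.

Z = 1.80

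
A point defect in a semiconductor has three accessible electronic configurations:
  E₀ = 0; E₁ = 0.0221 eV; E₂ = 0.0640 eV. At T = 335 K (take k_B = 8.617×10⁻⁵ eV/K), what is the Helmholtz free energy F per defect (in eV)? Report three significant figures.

-0.0131 eV

k_BT = 8.617×10⁻⁵ × 335 K = 0.028867 eV.
Eᵢ/kT = 0, 0.76558, 2.2171.
Z = Σ e^(−Eᵢ/kT) = e^(−0) + e^(−0.76558) + e^(−2.2171) = 1.0000 + 0.46506 + 0.10892 = 1.5740.
F = −kT ln Z = −0.028867 × ln(1.5740) = −0.028867 × 0.45362 = -0.0131 eV.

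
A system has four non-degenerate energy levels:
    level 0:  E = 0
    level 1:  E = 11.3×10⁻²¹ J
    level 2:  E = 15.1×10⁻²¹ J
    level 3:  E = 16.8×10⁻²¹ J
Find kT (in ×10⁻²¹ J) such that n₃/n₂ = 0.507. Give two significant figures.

2.5 ×10⁻²¹ J

n₃/n₂ = exp[−(E₃−E₂)/kT] = 0.507.
⇒ (E₃−E₂)/kT = ln(1/0.507) = ln(1.972) = 0.6790.
kT = 1.7 ×10⁻²¹ J / 0.6790 = 2.5 ×10⁻²¹ J.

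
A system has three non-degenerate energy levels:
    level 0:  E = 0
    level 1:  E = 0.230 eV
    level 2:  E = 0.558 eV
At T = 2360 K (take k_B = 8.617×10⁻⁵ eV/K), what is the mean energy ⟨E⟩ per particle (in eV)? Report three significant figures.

0.0794 eV

k_BT = 8.617×10⁻⁵ × 2360 K = 0.20336 eV.
Eᵢ/kT = 0, 1.1310, 2.7439.
Z = Σ e^(−Eᵢ/kT) = e^(−0) + e^(−1.1310) + e^(−2.7439) = 1.0000 + 0.32271 + 0.064319 = 1.3870.
⟨E⟩ = Σ Eᵢ e^(−Eᵢ/kT) / Z = (0·1.0000 + 0.230·0.32271 + 0.558·0.064319) / 1.3870 = 0.0794 eV.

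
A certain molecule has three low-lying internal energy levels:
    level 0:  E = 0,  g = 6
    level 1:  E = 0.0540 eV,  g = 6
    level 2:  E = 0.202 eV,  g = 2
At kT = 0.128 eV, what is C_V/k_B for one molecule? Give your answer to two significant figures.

0.12

Eᵢ/kT = 0, 0.4219, 1.578.
Z = Σ gᵢe^(−Eᵢ/kT) = 6·e^(−0) + 6·e^(−0.4219) + 2·e^(−1.578) = 6.000 + 3.935 + 0.4128 = 10.35.
⟨E⟩ = 0.02859 eV, ⟨E²⟩ = 0.002736 eV².
C_V/k_B = (⟨E²⟩ − ⟨E⟩²)/(kT)² = (0.002736 − 0.0008174)/0.01638 = 0.12.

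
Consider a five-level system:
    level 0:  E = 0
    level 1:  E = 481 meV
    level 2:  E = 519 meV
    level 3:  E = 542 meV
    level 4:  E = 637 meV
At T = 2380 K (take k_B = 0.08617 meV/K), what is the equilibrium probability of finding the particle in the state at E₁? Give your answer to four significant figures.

k_BT = 0.08617 × 2380 K = 205.085 meV.
Eᵢ/kT = 0, 2.34537, 2.53066, 2.64281, 3.10603.
Z = Σ e^(−Eᵢ/kT) = e^(−0) + e^(−2.34537) + e^(−2.53066) + e^(−2.64281) + e^(−3.10603) = 1.00000 + 0.0958117 + 0.0796065 + 0.0711610 + 0.0447784 = 1.29136.
P₁ = e^(−E₁/kT) / Z = 0.0958117/1.29136 = 0.07419.

0.07419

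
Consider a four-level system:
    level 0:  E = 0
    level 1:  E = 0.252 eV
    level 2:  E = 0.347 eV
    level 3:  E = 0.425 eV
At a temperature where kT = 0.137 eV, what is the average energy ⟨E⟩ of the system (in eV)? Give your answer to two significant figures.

Eᵢ/kT = 0, 1.839, 2.533, 3.102.
Z = Σ e^(−Eᵢ/kT) = e^(−0) + e^(−1.839) + e^(−2.533) + e^(−3.102) = 1.000 + 0.1590 + 0.07942 + 0.04496 = 1.283.
⟨E⟩ = Σ Eᵢ e^(−Eᵢ/kT) / Z = (0·1.000 + 0.252·0.1590 + 0.347·0.07942 + 0.425·0.04496) / 1.283 = 0.068 eV.

0.068 eV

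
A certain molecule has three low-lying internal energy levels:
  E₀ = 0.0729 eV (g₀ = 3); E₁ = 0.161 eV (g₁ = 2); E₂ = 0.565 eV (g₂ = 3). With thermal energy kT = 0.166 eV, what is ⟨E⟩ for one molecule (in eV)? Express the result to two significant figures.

0.11 eV

Eᵢ/kT = 0.4392, 0.9699, 3.404.
Z = Σ gᵢe^(−Eᵢ/kT) = 3·e^(−0.4392) + 2·e^(−0.9699) + 3·e^(−3.404) = 1.934 + 0.7582 + 0.09972 = 2.792.
⟨E⟩ = Σ Eᵢ gᵢe^(−Eᵢ/kT) / Z = (0.0729·1.934 + 0.161·0.7582 + 0.565·0.09972) / 2.792 = 0.11 eV.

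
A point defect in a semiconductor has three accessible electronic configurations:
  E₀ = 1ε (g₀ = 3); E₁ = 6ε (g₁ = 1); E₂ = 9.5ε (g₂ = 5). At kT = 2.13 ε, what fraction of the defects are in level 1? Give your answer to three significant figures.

Eᵢ/kT = 0.46948, 2.8169, 4.4601.
Z = Σ gᵢe^(−Eᵢ/kT) = 3·e^(−0.46948) + 1·e^(−2.8169) + 5·e^(−4.4601) = 1.8760 + 0.059791 + 0.057806 = 1.9936.
P₁ = g₁ e^(−E₁/kT) / Z = 0.059791/1.9936 = 0.0300.

0.0300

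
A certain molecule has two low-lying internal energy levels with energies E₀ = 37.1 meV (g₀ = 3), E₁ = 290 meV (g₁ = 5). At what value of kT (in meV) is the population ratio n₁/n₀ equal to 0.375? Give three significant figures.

170 meV

n₁/n₀ = (g₁/g₀) exp[−(E₁−E₀)/kT] = 0.375.
⇒ (E₁−E₀)/kT = ln((5/3)/0.375) = ln(4.4444) = 1.4916.
kT = 252.9 meV / 1.4916 = 170 meV.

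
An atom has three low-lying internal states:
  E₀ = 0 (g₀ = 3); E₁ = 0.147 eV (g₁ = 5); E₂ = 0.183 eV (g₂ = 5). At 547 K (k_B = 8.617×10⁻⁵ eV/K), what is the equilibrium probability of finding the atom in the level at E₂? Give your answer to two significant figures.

0.031

k_BT = 8.617×10⁻⁵ × 547 K = 0.04713 eV.
Eᵢ/kT = 0, 3.119, 3.883.
Z = Σ gᵢe^(−Eᵢ/kT) = 3·e^(−0) + 5·e^(−3.119) + 5·e^(−3.883) = 3.000 + 0.2210 + 0.1029 = 3.324.
P₂ = g₂ e^(−E₂/kT) / Z = 0.1029/3.324 = 0.031.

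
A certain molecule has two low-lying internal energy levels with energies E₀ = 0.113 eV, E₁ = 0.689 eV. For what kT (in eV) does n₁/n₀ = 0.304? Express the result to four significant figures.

n₁/n₀ = exp[−(E₁−E₀)/kT] = 0.304.
⇒ (E₁−E₀)/kT = ln(1/0.304) = ln(3.28947) = 1.19073.
kT = 0.576 eV / 1.19073 = 0.4837 eV.

0.4837 eV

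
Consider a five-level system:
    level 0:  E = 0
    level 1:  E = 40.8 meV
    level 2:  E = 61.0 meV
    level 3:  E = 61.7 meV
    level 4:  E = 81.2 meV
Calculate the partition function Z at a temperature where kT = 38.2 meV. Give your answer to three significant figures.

Eᵢ/kT = 0, 1.0681, 1.5969, 1.6152, 2.1257.
Z = Σ e^(−Eᵢ/kT) = e^(−0) + e^(−1.0681) + e^(−1.5969) + e^(−1.6152) + e^(−2.1257) = 1.0000 + 0.34366 + 0.20252 + 0.19885 + 0.11935 = 1.8644.

Z = 1.86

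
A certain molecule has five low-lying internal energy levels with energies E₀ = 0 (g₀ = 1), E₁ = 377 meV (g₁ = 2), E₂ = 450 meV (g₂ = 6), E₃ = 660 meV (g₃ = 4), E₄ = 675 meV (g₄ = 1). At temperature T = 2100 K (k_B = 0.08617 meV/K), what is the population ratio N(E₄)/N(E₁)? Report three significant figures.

k_BT = 0.08617 × 2100 K = 180.96 meV.
n₄/n₁ = (g₄/g₁) exp[−(E₄−E₁)/kT] = (1/2) × exp(−(298 meV)/(180.96 meV)) = (1/2) × exp(-1.6468) = 0.0963.

0.0963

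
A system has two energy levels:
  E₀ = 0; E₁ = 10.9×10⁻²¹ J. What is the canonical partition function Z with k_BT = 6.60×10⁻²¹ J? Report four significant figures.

Z = 1.192

Eᵢ/kT = 0, 1.65152.
Z = Σ e^(−Eᵢ/kT) = e^(−0) + e^(−1.65152) = 1.00000 + 0.191758 = 1.19176.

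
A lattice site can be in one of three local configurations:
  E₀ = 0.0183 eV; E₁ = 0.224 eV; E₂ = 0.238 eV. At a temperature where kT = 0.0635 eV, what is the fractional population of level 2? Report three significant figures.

Eᵢ/kT = 0.28819, 3.5276, 3.7480.
Z = Σ e^(−Eᵢ/kT) = e^(−0.28819) + e^(−3.5276) + e^(−3.7480) = 0.74962 + 0.029375 + 0.023565 = 0.80256.
P₂ = e^(−E₂/kT) / Z = 0.023565/0.80256 = 0.0294.

0.0294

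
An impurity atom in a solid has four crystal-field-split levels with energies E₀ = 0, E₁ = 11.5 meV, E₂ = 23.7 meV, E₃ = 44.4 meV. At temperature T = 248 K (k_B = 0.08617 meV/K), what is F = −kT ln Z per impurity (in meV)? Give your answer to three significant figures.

-15.2 meV

k_BT = 0.08617 × 248 K = 21.370 meV.
Eᵢ/kT = 0, 0.53814, 1.1090, 2.0777.
Z = Σ e^(−Eᵢ/kT) = e^(−0) + e^(−0.53814) + e^(−1.1090) + e^(−2.0777) = 1.0000 + 0.58383 + 0.32989 + 0.12522 = 2.0389.
F = −kT ln Z = −21.370 × ln(2.0389) = −21.370 × 0.71241 = -15.2 meV.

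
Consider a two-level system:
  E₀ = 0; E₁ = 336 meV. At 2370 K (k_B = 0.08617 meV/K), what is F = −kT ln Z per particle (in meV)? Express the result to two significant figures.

-36 meV

k_BT = 0.08617 × 2370 K = 204.2 meV.
Eᵢ/kT = 0, 1.645.
Z = Σ e^(−Eᵢ/kT) = e^(−0) + e^(−1.645) = 1.000 + 0.1930 = 1.193.
F = −kT ln Z = −204.2 × ln(1.193) = −204.2 × 0.1765 = -36 meV.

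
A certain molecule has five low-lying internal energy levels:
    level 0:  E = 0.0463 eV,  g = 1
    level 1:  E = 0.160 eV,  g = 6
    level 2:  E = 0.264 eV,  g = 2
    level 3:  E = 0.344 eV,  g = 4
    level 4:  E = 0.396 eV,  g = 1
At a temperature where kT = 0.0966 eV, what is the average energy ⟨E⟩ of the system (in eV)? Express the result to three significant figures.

0.144 eV

Eᵢ/kT = 0.47930, 1.6563, 2.7329, 3.5611, 4.0994.
Z = Σ gᵢe^(−Eᵢ/kT) = 1·e^(−0.47930) + 6·e^(−1.6563) + 2·e^(−2.7329) + 4·e^(−3.5611) + 1·e^(−4.0994) = 0.61922 + 1.1451 + 0.13006 + 0.11363 + 0.016583 = 2.0246.
⟨E⟩ = Σ Eᵢ gᵢe^(−Eᵢ/kT) / Z = (0.0463·0.61922 + 0.160·1.1451 + 0.264·0.13006 + 0.344·0.11363 + 0.396·0.016583) / 2.0246 = 0.144 eV.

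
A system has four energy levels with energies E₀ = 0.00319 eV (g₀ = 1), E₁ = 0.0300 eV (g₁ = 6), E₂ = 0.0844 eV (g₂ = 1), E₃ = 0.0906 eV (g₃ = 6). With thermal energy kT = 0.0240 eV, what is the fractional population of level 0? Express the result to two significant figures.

0.32

Eᵢ/kT = 0.1329, 1.250, 3.517, 3.775.
Z = Σ gᵢe^(−Eᵢ/kT) = 1·e^(−0.1329) + 6·e^(−1.250) + 1·e^(−3.517) + 6·e^(−3.775) = 0.8756 + 1.719 + 0.02969 + 0.1376 = 2.762.
P₀ = g₀ e^(−E₀/kT) / Z = 0.8756/2.762 = 0.32.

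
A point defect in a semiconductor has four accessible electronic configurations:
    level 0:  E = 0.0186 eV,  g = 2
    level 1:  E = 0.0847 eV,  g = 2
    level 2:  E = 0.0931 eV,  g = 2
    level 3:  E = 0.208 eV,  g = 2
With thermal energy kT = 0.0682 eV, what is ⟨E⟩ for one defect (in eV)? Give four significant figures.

0.05341 eV

Eᵢ/kT = 0.272727, 1.24194, 1.36510, 3.04985.
Z = Σ gᵢe^(−Eᵢ/kT) = 2·e^(−0.272727) + 2·e^(−1.24194) + 2·e^(−1.36510) + 2·e^(−3.04985) = 1.52260 + 0.577647 + 0.510710 + 0.0947321 = 2.70569.
⟨E⟩ = Σ Eᵢ gᵢe^(−Eᵢ/kT) / Z = (0.0186·1.52260 + 0.0847·0.577647 + 0.0931·0.510710 + 0.208·0.0947321) / 2.70569 = 0.05341 eV.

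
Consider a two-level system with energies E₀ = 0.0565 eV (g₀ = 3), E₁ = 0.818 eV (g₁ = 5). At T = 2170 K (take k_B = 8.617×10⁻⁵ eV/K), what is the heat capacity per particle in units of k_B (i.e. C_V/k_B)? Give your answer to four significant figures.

k_BT = 8.617×10⁻⁵ × 2170 K = 0.186989 eV.
Eᵢ/kT = 0.302157, 4.37459.
Z = Σ gᵢe^(−Eᵢ/kT) = 3·e^(−0.302157) + 5·e^(−4.37459) = 2.21767 + 0.0629665 = 2.28064.
⟨E⟩ = 0.0775243 eV, ⟨E²⟩ = 0.0215780 eV².
C_V/k_B = (⟨E²⟩ − ⟨E⟩²)/(kT)² = (0.0215780 − 0.00601002)/0.0349649 = 0.4452.

0.4452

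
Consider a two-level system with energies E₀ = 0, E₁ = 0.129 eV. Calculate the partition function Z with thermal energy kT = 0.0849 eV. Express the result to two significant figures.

Eᵢ/kT = 0, 1.519.
Z = Σ e^(−Eᵢ/kT) = e^(−0) + e^(−1.519) = 1.000 + 0.2189 = 1.219.

Z = 1.2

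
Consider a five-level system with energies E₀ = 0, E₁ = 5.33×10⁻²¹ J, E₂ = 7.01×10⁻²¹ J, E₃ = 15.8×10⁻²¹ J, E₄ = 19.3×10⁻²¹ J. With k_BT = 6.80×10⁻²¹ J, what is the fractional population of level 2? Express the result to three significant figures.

0.181

Eᵢ/kT = 0, 0.78382, 1.0309, 2.3235, 2.8382.
Z = Σ e^(−Eᵢ/kT) = e^(−0) + e^(−0.78382) + e^(−1.0309) + e^(−2.3235) + e^(−2.8382) = 1.0000 + 0.45666 + 0.35669 + 0.097930 + 0.058531 = 1.9698.
P₂ = e^(−E₂/kT) / Z = 0.35669/1.9698 = 0.181.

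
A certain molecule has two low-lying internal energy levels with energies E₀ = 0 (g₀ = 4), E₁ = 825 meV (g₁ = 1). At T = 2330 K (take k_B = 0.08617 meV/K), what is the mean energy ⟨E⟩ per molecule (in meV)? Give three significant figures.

3.37 meV

k_BT = 0.08617 × 2330 K = 200.78 meV.
Eᵢ/kT = 0, 4.1090.
Z = Σ gᵢe^(−Eᵢ/kT) = 4·e^(−0) + 1·e^(−4.1090) = 4.0000 + 0.016424 = 4.0164.
⟨E⟩ = Σ Eᵢ gᵢe^(−Eᵢ/kT) / Z = (0·4.0000 + 825·0.016424) / 4.0164 = 3.37 meV.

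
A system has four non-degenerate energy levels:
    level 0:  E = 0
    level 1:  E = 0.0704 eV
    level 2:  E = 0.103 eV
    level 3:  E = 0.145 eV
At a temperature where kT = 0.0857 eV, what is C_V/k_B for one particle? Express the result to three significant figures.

0.365

Eᵢ/kT = 0, 0.82147, 1.2019, 1.6919.
Z = Σ e^(−Eᵢ/kT) = e^(−0) + e^(−0.82147) + e^(−1.2019) + e^(−1.6919) = 1.0000 + 0.43978 + 0.30062 + 0.18417 = 1.9246.
⟨E⟩ = 0.046051 eV, ⟨E²⟩ = 0.0048016 eV².
C_V/k_B = (⟨E²⟩ − ⟨E⟩²)/(kT)² = (0.0048016 − 0.0021207)/0.0073445 = 0.365.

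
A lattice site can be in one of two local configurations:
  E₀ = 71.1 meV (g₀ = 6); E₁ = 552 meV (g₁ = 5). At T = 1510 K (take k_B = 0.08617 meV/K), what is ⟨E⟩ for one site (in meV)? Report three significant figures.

80.8 meV

k_BT = 0.08617 × 1510 K = 130.12 meV.
Eᵢ/kT = 0.54642, 4.2422.
Z = Σ gᵢe^(−Eᵢ/kT) = 6·e^(−0.54642) + 5·e^(−4.2422) = 3.4741 + 0.071880 = 3.5460.
⟨E⟩ = Σ Eᵢ gᵢe^(−Eᵢ/kT) / Z = (71.1·3.4741 + 552·0.071880) / 3.5460 = 80.8 meV.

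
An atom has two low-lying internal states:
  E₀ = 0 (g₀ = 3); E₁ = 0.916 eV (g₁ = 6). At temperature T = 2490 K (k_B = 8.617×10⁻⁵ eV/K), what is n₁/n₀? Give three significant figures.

0.0280

k_BT = 8.617×10⁻⁵ × 2490 K = 0.21456 eV.
n₁/n₀ = (g₁/g₀) exp[−(E₁−E₀)/kT] = (6/3) × exp(−(0.916 eV)/(0.21456 eV)) = (6/3) × exp(-4.2692) = 0.0280.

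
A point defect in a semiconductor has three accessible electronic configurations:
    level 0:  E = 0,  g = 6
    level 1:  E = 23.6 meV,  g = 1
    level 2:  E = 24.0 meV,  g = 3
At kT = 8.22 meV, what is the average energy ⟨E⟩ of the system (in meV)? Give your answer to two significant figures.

0.84 meV

Eᵢ/kT = 0, 2.871, 2.920.
Z = Σ gᵢe^(−Eᵢ/kT) = 6·e^(−0) + 1·e^(−2.871) + 3·e^(−2.920) = 6.000 + 0.05664 + 0.1618 = 6.218.
⟨E⟩ = Σ Eᵢ gᵢe^(−Eᵢ/kT) / Z = (0·6.000 + 23.6·0.05664 + 24.0·0.1618) / 6.218 = 0.84 meV.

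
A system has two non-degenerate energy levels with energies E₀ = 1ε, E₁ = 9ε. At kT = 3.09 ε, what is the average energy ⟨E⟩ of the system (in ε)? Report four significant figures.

1.559 ε

Eᵢ/kT = 0.323625, 2.91262.
Z = Σ e^(−Eᵢ/kT) = e^(−0.323625) + e^(−2.91262) = 0.723522 + 0.0543332 = 0.777855.
⟨E⟩ = Σ Eᵢ e^(−Eᵢ/kT) / Z = (1·0.723522 + 9·0.0543332) / 0.777855 = 1.559 ε.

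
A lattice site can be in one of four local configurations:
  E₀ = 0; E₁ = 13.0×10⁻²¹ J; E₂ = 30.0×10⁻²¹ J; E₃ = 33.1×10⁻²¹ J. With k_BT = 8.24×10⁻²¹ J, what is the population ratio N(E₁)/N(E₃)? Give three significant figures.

n₁/n₃ = exp[−(E₁−E₃)/kT] = exp(−(-20.1 ×10⁻²¹ J)/(8.24 ×10⁻²¹ J)) = exp(2.4393) = 11.5.

11.5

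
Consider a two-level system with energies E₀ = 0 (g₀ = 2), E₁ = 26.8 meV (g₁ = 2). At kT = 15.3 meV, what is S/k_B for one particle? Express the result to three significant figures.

1.11

Eᵢ/kT = 0, 1.7516.
Z = Σ gᵢe^(−Eᵢ/kT) = 2·e^(−0) + 2·e^(−1.7516) = 2.0000 + 0.34699 = 2.3470.
⟨E⟩ = Σ EᵢPᵢ = 3.9622 meV.
S/k_B = ln Z + ⟨E⟩/kT = ln(2.3470) + 3.9622/15.3 = 0.85314 + 0.25897 = 1.11.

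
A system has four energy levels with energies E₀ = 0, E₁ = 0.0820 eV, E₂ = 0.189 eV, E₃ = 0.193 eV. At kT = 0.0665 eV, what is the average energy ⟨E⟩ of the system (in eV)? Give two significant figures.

0.032 eV

Eᵢ/kT = 0, 1.233, 2.842, 2.902.
Z = Σ e^(−Eᵢ/kT) = e^(−0) + e^(−1.233) + e^(−2.842) + e^(−2.902) = 1.000 + 0.2914 + 0.05831 + 0.05491 = 1.405.
⟨E⟩ = Σ Eᵢ e^(−Eᵢ/kT) / Z = (0·1.000 + 0.0820·0.2914 + 0.189·0.05831 + 0.193·0.05491) / 1.405 = 0.032 eV.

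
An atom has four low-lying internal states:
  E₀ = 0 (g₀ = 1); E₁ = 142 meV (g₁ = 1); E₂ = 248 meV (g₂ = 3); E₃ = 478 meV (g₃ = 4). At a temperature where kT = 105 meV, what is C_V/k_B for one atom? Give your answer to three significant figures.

Eᵢ/kT = 0, 1.3524, 2.3619, 4.5524.
Z = Σ gᵢe^(−Eᵢ/kT) = 1·e^(−0) + 1·e^(−1.3524) + 3·e^(−2.3619) + 4·e^(−4.5524) = 1.0000 + 0.25862 + 0.28272 + 0.042167 = 1.5835.
⟨E⟩ = 80.199 meV, ⟨E²⟩ = 20359 meV².
C_V/k_B = (⟨E²⟩ − ⟨E⟩²)/(kT)² = (20359 − 6431.9)/11025 = 1.26.

1.26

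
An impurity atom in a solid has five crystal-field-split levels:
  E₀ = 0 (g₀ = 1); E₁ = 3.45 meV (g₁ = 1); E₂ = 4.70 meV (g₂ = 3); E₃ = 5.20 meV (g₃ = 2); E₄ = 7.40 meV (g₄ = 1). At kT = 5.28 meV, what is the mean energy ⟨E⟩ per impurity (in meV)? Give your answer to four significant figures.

Eᵢ/kT = 0, 0.653409, 0.890152, 0.984848, 1.40152.
Z = Σ gᵢe^(−Eᵢ/kT) = 1·e^(−0) + 1·e^(−0.653409) + 3·e^(−0.890152) + 2·e^(−0.984848) + 1·e^(−1.40152) = 1.00000 + 0.520269 + 1.23178 + 0.746992 + 0.246222 = 3.74526.
⟨E⟩ = Σ Eᵢ gᵢe^(−Eᵢ/kT) / Z = (0·1.00000 + 3.45·0.520269 + 4.70·1.23178 + 5.20·0.746992 + 7.40·0.246222) / 3.74526 = 3.549 meV.

3.549 meV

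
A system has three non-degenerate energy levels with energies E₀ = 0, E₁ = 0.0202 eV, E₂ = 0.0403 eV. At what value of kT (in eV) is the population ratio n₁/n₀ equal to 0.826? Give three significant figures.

n₁/n₀ = exp[−(E₁−E₀)/kT] = 0.826.
⇒ (E₁−E₀)/kT = ln(1/0.826) = ln(1.2107) = 0.19120.
kT = 0.0202 eV / 0.19120 = 0.106 eV.

0.106 eV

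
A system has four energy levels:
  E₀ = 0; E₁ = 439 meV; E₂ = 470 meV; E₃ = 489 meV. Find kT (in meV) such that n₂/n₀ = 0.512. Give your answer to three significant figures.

702 meV

n₂/n₀ = exp[−(E₂−E₀)/kT] = 0.512.
⇒ (E₂−E₀)/kT = ln(1/0.512) = ln(1.9531) = 0.66942.
kT = 470 meV / 0.66942 = 702 meV.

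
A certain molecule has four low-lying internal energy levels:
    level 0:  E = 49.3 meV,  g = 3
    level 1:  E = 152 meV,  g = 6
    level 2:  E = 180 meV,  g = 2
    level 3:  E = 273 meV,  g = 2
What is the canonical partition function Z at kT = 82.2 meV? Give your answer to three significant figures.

Z = 2.89

Eᵢ/kT = 0.59976, 1.8491, 2.1898, 3.3212.
Z = Σ gᵢe^(−Eᵢ/kT) = 3·e^(−0.59976) + 6·e^(−1.8491) + 2·e^(−2.1898) + 2·e^(−3.3212) = 1.6468 + 0.94427 + 0.22388 + 0.072219 = 2.8872.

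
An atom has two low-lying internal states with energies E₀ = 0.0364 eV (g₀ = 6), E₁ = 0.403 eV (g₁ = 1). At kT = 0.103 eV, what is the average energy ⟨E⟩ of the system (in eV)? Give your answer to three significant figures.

Eᵢ/kT = 0.35340, 3.9126.
Z = Σ gᵢe^(−Eᵢ/kT) = 6·e^(−0.35340) + 1·e^(−3.9126) = 4.2138 + 0.019988 = 4.2338.
⟨E⟩ = Σ Eᵢ gᵢe^(−Eᵢ/kT) / Z = (0.0364·4.2138 + 0.403·0.019988) / 4.2338 = 0.0381 eV.

0.0381 eV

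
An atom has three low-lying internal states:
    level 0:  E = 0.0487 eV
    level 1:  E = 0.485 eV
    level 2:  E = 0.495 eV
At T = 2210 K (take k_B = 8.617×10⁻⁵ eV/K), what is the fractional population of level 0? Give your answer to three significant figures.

0.835

k_BT = 8.617×10⁻⁵ × 2210 K = 0.19044 eV.
Eᵢ/kT = 0.25572, 2.5467, 2.5992.
Z = Σ e^(−Eᵢ/kT) = e^(−0.25572) + e^(−2.5467) + e^(−2.5992) = 0.77436 + 0.078340 + 0.074333 = 0.92703.
P₀ = e^(−E₀/kT) / Z = 0.77436/0.92703 = 0.835.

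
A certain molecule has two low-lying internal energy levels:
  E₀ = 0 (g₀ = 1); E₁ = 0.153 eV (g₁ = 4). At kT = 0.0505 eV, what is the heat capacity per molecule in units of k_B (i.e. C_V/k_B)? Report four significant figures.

1.246

Eᵢ/kT = 0, 3.02970.
Z = Σ gᵢe^(−Eᵢ/kT) = 1·e^(−0) + 4·e^(−3.02970) = 1.00000 + 0.193321 = 1.19332.
⟨E⟩ = 0.0247864 eV, ⟨E²⟩ = 0.00379232 eV².
C_V/k_B = (⟨E²⟩ − ⟨E⟩²)/(kT)² = (0.00379232 − 0.000614366)/0.00255025 = 1.246.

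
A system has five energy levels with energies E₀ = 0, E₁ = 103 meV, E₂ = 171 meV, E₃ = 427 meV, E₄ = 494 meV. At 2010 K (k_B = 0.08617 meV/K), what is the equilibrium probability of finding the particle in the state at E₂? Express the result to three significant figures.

k_BT = 0.08617 × 2010 K = 173.20 meV.
Eᵢ/kT = 0, 0.59469, 0.98730, 2.4654, 2.8522.
Z = Σ e^(−Eᵢ/kT) = e^(−0) + e^(−0.59469) + e^(−0.98730) + e^(−2.4654) + e^(−2.8522) = 1.0000 + 0.55173 + 0.37258 + 0.084975 + 0.057717 = 2.0670.
P₂ = e^(−E₂/kT) / Z = 0.37258/2.0670 = 0.180.

0.180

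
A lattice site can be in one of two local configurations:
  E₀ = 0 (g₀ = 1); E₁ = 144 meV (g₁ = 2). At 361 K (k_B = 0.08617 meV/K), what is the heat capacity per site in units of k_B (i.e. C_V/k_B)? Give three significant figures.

k_BT = 0.08617 × 361 K = 31.107 meV.
Eᵢ/kT = 0, 4.6292.
Z = Σ gᵢe^(−Eᵢ/kT) = 1·e^(−0) + 2·e^(−4.6292) = 1.0000 + 0.019525 = 1.0195.
⟨E⟩ = 2.7578 meV, ⟨E²⟩ = 397.13 meV².
C_V/k_B = (⟨E²⟩ − ⟨E⟩²)/(kT)² = (397.13 − 7.6055)/967.65 = 0.403.

0.403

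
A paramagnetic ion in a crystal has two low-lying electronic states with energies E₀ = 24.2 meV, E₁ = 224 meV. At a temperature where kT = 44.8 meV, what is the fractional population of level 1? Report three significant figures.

0.0114

Eᵢ/kT = 0.54018, 5.0000.
Z = Σ e^(−Eᵢ/kT) = e^(−0.54018) + e^(−5.0000) = 0.58264 + 0.0067379 = 0.58938.
P₁ = e^(−E₁/kT) / Z = 0.0067379/0.58938 = 0.0114.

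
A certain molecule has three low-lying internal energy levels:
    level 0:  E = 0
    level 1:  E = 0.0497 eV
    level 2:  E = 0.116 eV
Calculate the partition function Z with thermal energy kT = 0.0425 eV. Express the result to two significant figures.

Z = 1.4

Eᵢ/kT = 0, 1.169, 2.729.
Z = Σ e^(−Eᵢ/kT) = e^(−0) + e^(−1.169) + e^(−2.729) = 1.000 + 0.3107 + 0.06528 = 1.376.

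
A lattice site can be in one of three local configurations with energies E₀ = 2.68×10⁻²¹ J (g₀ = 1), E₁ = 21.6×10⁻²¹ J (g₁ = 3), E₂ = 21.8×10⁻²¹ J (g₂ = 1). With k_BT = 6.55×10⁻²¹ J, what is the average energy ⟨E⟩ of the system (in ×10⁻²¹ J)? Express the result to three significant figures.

6.11 ×10⁻²¹ J

Eᵢ/kT = 0.40916, 3.2977, 3.3282.
Z = Σ gᵢe^(−Eᵢ/kT) = 1·e^(−0.40916) + 3·e^(−3.2977) + 1·e^(−3.3282) = 0.66421 + 0.11090 + 0.035858 = 0.81097.
⟨E⟩ = Σ Eᵢ gᵢe^(−Eᵢ/kT) / Z = (2.68·0.66421 + 21.6·0.11090 + 21.8·0.035858) / 0.81097 = 6.11 ×10⁻²¹ J.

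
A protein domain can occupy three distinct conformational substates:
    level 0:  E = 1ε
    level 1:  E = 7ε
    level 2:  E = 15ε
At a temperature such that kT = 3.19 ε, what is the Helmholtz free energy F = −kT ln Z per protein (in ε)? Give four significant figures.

Eᵢ/kT = 0.313480, 2.19436, 4.70219.
Z = Σ e^(−Eᵢ/kT) = e^(−0.313480) + e^(−2.19436) + e^(−4.70219) = 0.730899 + 0.111430 + 0.00907538 = 0.851404.
F = −kT ln Z = −3.19 × ln(0.851404) = −3.19 × -0.160869 = 0.5132 ε.

0.5132 ε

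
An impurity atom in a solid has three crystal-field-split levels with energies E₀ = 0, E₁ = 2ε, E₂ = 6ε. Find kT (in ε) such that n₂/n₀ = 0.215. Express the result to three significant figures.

3.90 ε

n₂/n₀ = exp[−(E₂−E₀)/kT] = 0.215.
⇒ (E₂−E₀)/kT = ln(1/0.215) = ln(4.6512) = 1.5371.
kT = 6ε / 1.5371 = 3.90 ε.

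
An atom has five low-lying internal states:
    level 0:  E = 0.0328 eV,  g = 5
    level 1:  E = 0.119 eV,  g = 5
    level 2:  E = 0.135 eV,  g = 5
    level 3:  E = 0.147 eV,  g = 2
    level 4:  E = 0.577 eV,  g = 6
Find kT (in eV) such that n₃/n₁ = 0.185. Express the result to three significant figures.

n₃/n₁ = (g₃/g₁) exp[−(E₃−E₁)/kT] = 0.185.
⇒ (E₃−E₁)/kT = ln((2/5)/0.185) = ln(2.1622) = 0.77113.
kT = 0.028 eV / 0.77113 = 0.0363 eV.

0.0363 eV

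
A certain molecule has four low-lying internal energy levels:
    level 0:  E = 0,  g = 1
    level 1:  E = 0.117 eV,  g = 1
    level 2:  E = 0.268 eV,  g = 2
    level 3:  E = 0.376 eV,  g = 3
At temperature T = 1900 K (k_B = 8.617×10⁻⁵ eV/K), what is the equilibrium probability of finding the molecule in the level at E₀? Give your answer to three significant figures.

0.459

k_BT = 8.617×10⁻⁵ × 1900 K = 0.16372 eV.
Eᵢ/kT = 0, 0.71463, 1.6369, 2.2966.
Z = Σ gᵢe^(−Eᵢ/kT) = 1·e^(−0) + 1·e^(−0.71463) + 2·e^(−1.6369) + 3·e^(−2.2966) = 1.0000 + 0.48937 + 0.38916 + 0.30180 = 2.1803.
P₀ = g₀ e^(−E₀/kT) / Z = 1.0000/2.1803 = 0.459.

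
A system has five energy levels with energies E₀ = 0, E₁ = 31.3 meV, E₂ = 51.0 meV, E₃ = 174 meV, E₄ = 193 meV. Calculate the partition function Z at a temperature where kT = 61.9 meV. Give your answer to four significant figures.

Eᵢ/kT = 0, 0.505654, 0.823910, 2.81099, 3.11793.
Z = Σ e^(−Eᵢ/kT) = e^(−0) + e^(−0.505654) + e^(−0.823910) + e^(−2.81099) + e^(−3.11793) = 1.00000 + 0.603111 + 0.438713 + 0.0601454 + 0.0442487 = 2.14622.

Z = 2.146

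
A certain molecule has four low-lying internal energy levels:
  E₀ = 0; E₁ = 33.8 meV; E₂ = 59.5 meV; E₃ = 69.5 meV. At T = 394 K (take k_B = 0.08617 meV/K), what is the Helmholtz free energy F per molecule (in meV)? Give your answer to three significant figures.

-17.5 meV

k_BT = 0.08617 × 394 K = 33.951 meV.
Eᵢ/kT = 0, 0.99555, 1.7525, 2.0471.
Z = Σ e^(−Eᵢ/kT) = e^(−0) + e^(−0.99555) + e^(−1.7525) + e^(−2.0471) = 1.0000 + 0.36952 + 0.17334 + 0.12911 = 1.6720.
F = −kT ln Z = −33.951 × ln(1.6720) = −33.951 × 0.51402 = -17.5 meV.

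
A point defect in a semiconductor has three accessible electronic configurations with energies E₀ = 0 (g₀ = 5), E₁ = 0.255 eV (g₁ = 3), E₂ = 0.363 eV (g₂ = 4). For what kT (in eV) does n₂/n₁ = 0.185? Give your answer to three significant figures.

0.0547 eV

n₂/n₁ = (g₂/g₁) exp[−(E₂−E₁)/kT] = 0.185.
⇒ (E₂−E₁)/kT = ln((4/3)/0.185) = ln(7.2072) = 1.9751.
kT = 0.108 eV / 1.9751 = 0.0547 eV.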